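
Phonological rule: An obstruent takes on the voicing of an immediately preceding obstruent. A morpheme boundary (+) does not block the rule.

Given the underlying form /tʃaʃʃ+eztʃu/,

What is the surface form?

[tʃaʃʃ+ezdʒu]

/tʃ/ after /z/ (voiced) → [dʒ]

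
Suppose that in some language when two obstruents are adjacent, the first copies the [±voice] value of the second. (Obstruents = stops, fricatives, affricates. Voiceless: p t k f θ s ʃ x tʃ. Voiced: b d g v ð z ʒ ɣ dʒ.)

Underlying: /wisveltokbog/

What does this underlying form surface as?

[wizveltogbog]

/s/ before /v/ (voiced) → [z]
/k/ before /b/ (voiced) → [g]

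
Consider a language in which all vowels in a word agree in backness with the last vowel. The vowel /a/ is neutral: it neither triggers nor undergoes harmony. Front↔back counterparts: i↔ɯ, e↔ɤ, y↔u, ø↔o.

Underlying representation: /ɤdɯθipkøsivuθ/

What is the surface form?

[ɤdɯθɯpkosɯvuθ]

/i/ harmonizes with /u/ ([+back]) → [ɯ]
/ø/ harmonizes with /u/ ([+back]) → [o]
/i/ harmonizes with /u/ ([+back]) → [ɯ]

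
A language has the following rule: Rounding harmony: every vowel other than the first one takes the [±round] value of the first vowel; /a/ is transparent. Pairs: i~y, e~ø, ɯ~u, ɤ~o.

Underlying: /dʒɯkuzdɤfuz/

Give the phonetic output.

/u/ harmonizes with /ɯ/ ([-round]) → [ɯ]
/u/ harmonizes with /ɯ/ ([-round]) → [ɯ]

[dʒɯkɯzdɤfɯz]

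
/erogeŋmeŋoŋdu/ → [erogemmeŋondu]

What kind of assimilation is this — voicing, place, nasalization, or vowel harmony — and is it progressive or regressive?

/ŋ/→[m] /ŋ/→[n].
Each target copies a feature from the following segment, so the direction is regressive.

place assimilation, regressive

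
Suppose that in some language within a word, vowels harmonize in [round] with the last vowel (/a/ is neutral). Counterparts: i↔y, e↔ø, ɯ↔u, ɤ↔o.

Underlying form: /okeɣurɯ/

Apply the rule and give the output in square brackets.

[ɤkeɣɯrɯ]

/o/ harmonizes with /ɯ/ ([-round]) → [ɤ]
/u/ harmonizes with /ɯ/ ([-round]) → [ɯ]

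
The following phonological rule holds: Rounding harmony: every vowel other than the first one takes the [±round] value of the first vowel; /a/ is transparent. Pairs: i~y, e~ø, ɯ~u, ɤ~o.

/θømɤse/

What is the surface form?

/ɤ/ harmonizes with /ø/ ([+round]) → [o]
/e/ harmonizes with /ø/ ([+round]) → [ø]

[θømosø]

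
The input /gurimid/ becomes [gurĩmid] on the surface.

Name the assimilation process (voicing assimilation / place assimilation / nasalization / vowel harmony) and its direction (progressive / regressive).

/i/→[ĩ].
Each target copies a feature from the following segment, so the direction is regressive.

nasalization, regressive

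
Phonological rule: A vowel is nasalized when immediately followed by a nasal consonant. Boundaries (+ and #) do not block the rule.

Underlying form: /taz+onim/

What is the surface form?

[taz+õnĩm]

/o/ before nasal /n/ → [õ]
/i/ before nasal /m/ → [ĩ]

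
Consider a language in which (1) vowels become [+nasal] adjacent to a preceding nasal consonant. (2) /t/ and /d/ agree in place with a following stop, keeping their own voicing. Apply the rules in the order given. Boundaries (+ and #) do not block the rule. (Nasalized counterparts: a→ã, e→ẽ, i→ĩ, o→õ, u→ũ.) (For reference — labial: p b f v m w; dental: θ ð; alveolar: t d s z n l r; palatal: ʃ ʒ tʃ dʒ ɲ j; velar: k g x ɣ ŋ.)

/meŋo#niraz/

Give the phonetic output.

[mẽŋõ#nĩraz]

Rule 1: /e/ after nasal /m/ → [ẽ]
Rule 1: /o/ after nasal /ŋ/ → [õ]
Rule 1: /i/ after nasal /n/ → [ĩ]
After rule 1: mẽŋõ#nĩraz
Rule 2: no segment meets the rule's conditions; no change.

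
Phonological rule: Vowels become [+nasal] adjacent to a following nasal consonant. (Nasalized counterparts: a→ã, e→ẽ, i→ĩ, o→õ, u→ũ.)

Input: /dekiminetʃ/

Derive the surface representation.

[dekĩmĩnetʃ]

/i/ before nasal /m/ → [ĩ]
/i/ before nasal /n/ → [ĩ]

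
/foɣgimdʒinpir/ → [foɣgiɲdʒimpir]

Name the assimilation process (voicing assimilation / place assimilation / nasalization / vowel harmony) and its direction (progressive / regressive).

place assimilation, regressive

/m/→[ɲ] /n/→[m].
Each target copies a feature from the following segment, so the direction is regressive.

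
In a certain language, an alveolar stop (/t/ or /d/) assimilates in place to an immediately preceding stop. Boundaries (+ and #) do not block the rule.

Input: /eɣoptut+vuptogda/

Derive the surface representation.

[eɣopput+vuppogga]

/t/ after /p/ (labial) → [p]
/t/ after /p/ (labial) → [p]
/d/ after /g/ (velar) → [g]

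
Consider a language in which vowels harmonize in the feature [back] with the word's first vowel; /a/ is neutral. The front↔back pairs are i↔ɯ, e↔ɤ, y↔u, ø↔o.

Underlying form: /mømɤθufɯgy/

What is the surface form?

[mømeθyfigy]

/ɤ/ harmonizes with /ø/ ([-back]) → [e]
/u/ harmonizes with /ø/ ([-back]) → [y]
/ɯ/ harmonizes with /ø/ ([-back]) → [i]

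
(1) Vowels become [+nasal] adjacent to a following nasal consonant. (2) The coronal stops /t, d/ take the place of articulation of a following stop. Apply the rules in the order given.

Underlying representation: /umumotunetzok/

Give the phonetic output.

[ũmũmotũnetzok]

Rule 1: /u/ before nasal /m/ → [ũ]
Rule 1: /u/ before nasal /m/ → [ũ]
Rule 1: /u/ before nasal /n/ → [ũ]
After rule 1: ũmũmotũnetzok
Rule 2: no segment meets the rule's conditions; no change.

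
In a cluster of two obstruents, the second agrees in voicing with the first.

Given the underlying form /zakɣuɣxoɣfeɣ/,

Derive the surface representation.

[zakxuɣɣoɣveɣ]

/ɣ/ after /k/ (voiceless) → [x]
/x/ after /ɣ/ (voiced) → [ɣ]
/f/ after /ɣ/ (voiced) → [v]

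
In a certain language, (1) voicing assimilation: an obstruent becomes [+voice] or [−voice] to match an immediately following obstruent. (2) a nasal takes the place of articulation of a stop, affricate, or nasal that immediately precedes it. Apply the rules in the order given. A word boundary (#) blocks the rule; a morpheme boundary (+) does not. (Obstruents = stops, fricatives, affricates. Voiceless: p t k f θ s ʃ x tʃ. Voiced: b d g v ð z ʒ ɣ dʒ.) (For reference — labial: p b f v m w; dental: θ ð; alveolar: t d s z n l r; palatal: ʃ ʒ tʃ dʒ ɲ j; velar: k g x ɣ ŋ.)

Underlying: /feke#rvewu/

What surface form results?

Rule 1: no segment meets the rule's conditions; no change.
After rule 1: feke#rvewu
Rule 2: no segment meets the rule's conditions; no change.

[feke#rvewu]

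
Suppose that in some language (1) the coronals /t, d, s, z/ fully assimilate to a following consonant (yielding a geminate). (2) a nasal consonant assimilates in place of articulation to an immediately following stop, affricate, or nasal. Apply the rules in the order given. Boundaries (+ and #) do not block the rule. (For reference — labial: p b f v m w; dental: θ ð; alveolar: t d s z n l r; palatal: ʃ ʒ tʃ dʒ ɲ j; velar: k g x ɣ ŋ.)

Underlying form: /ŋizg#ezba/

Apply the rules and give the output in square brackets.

Rule 1: /z/ before /g/ → [g] (total assimilation)
Rule 1: /z/ before /b/ → [b] (total assimilation)
After rule 1: ŋigg#ebba
Rule 2: no segment meets the rule's conditions; no change.

[ŋigg#ebba]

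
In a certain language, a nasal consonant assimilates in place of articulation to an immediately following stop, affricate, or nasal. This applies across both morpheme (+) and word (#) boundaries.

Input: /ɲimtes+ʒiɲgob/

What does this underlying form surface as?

/m/ before /t/ (alveolar) → [n]
/ɲ/ before /g/ (velar) → [ŋ]

[ɲintes+ʒiŋgob]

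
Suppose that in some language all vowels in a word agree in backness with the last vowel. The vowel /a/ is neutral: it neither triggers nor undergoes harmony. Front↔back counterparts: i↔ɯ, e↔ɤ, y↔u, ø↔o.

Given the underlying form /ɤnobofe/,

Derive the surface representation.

/ɤ/ harmonizes with /e/ ([-back]) → [e]
/o/ harmonizes with /e/ ([-back]) → [ø]
/o/ harmonizes with /e/ ([-back]) → [ø]

[enøbøfe]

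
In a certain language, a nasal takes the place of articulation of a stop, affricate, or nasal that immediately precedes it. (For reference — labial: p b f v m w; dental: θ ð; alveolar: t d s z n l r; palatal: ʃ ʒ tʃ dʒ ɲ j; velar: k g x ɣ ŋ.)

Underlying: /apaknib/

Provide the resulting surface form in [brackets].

/n/ after /k/ (velar) → [ŋ]

[apakŋib]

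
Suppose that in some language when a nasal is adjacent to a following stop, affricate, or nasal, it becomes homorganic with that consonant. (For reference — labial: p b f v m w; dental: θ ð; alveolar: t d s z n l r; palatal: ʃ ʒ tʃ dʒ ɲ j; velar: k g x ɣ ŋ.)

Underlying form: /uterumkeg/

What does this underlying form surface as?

[uteruŋkeg]

/m/ before /k/ (velar) → [ŋ]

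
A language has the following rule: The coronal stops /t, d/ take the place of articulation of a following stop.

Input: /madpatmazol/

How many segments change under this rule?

1

/d/ before /p/ (labial) → [b]
1 segment changes.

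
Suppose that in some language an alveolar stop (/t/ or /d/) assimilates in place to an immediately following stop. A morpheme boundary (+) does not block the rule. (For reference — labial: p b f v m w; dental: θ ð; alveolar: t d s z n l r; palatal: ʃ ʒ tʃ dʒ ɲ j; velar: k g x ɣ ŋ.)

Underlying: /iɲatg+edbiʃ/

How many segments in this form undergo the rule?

/t/ before /g/ (velar) → [k]
/d/ before /b/ (labial) → [b]
2 segments change.

2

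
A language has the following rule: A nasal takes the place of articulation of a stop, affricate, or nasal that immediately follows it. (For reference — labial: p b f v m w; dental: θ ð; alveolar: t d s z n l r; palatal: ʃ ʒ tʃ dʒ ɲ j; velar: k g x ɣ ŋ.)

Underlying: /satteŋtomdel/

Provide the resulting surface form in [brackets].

/ŋ/ before /t/ (alveolar) → [n]
/m/ before /d/ (alveolar) → [n]

[sattentondel]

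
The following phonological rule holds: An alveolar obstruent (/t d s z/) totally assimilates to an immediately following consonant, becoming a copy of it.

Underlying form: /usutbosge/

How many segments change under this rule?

/t/ before /b/ → [b] (total assimilation)
/s/ before /g/ → [g] (total assimilation)
2 segments change.

2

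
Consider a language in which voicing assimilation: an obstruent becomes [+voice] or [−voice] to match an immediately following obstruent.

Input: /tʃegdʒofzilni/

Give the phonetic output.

[tʃegdʒovzilni]

/f/ before /z/ (voiced) → [v]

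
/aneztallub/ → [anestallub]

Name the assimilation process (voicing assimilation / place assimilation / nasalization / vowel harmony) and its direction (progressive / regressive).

voicing assimilation, regressive

/z/→[s].
Each target copies a feature from the following segment, so the direction is regressive.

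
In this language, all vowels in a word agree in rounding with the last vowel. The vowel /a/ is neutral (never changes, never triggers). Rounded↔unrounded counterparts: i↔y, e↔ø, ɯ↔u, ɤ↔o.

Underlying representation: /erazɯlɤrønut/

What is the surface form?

[ørazulorønut]

/e/ harmonizes with /u/ ([+round]) → [ø]
/ɯ/ harmonizes with /u/ ([+round]) → [u]
/ɤ/ harmonizes with /u/ ([+round]) → [o]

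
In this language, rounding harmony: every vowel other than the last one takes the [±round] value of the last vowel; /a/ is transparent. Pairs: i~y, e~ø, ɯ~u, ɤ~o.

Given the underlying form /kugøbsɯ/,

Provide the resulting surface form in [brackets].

/u/ harmonizes with /ɯ/ ([-round]) → [ɯ]
/ø/ harmonizes with /ɯ/ ([-round]) → [e]

[kɯgebsɯ]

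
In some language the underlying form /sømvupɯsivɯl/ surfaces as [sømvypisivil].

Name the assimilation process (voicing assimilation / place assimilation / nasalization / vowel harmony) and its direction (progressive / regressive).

vowel harmony, progressive

/u/→[y] /ɯ/→[i] /ɯ/→[i].
Vowels agree with the first vowel, so the harmony is progressive.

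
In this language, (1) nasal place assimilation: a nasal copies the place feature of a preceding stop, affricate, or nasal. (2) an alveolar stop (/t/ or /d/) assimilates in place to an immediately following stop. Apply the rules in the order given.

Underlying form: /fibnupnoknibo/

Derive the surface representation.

[fibmupmokŋibo]

Rule 1: /n/ after /b/ (labial) → [m]
Rule 1: /n/ after /p/ (labial) → [m]
Rule 1: /n/ after /k/ (velar) → [ŋ]
After rule 1: fibmupmokŋibo
Rule 2: no segment meets the rule's conditions; no change.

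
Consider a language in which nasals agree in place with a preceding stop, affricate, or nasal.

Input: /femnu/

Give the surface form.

/n/ after /m/ (labial) → [m]

[femmu]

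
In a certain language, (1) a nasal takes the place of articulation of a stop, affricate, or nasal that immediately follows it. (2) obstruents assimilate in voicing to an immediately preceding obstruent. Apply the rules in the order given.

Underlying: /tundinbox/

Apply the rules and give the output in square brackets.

Rule 1: /n/ before /b/ (labial) → [m]
After rule 1: tundimbox
Rule 2: no segment meets the rule's conditions; no change.

[tundimbox]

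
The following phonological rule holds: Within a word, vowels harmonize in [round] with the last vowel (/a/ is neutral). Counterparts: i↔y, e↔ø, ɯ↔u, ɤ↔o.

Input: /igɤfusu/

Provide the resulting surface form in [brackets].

[ygofusu]

/i/ harmonizes with /u/ ([+round]) → [y]
/ɤ/ harmonizes with /u/ ([+round]) → [o]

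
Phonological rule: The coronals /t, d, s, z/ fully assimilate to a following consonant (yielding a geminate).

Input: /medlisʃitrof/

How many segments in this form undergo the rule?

/d/ before /l/ → [l] (total assimilation)
/s/ before /ʃ/ → [ʃ] (total assimilation)
/t/ before /r/ → [r] (total assimilation)
3 segments change.

3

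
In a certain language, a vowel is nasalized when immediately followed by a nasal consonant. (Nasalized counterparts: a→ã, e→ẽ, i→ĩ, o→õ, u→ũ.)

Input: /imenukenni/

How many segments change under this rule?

3

/i/ before nasal /m/ → [ĩ]
/e/ before nasal /n/ → [ẽ]
/e/ before nasal /n/ → [ẽ]
3 segments change.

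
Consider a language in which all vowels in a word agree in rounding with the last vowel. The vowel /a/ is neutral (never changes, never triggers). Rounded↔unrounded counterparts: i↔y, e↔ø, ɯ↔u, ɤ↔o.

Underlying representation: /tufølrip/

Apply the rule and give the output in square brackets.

/u/ harmonizes with /i/ ([-round]) → [ɯ]
/ø/ harmonizes with /i/ ([-round]) → [e]

[tɯfelrip]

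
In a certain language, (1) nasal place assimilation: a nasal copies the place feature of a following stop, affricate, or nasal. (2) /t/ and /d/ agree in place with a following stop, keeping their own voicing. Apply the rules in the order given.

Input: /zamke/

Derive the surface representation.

Rule 1: /m/ before /k/ (velar) → [ŋ]
After rule 1: zaŋke
Rule 2: no segment meets the rule's conditions; no change.

[zaŋke]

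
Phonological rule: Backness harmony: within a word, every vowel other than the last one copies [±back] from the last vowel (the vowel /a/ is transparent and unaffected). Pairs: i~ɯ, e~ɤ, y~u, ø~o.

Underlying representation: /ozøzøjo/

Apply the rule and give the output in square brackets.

/ø/ harmonizes with /o/ ([+back]) → [o]
/ø/ harmonizes with /o/ ([+back]) → [o]

[ozozojo]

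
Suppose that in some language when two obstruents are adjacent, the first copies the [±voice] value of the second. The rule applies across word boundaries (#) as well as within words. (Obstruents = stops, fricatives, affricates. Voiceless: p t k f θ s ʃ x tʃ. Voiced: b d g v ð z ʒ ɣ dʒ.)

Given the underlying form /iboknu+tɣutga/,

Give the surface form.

/t/ before /ɣ/ (voiced) → [d]
/t/ before /g/ (voiced) → [d]

[iboknu+dɣudga]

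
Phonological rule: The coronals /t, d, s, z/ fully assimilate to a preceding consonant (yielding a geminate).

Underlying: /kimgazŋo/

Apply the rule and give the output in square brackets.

[kimgazŋo]

no segment meets the rule's conditions; no change.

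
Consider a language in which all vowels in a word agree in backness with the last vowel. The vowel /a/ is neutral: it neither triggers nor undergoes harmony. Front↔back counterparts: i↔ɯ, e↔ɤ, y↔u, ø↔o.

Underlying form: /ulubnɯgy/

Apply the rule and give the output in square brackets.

/u/ harmonizes with /y/ ([-back]) → [y]
/u/ harmonizes with /y/ ([-back]) → [y]
/ɯ/ harmonizes with /y/ ([-back]) → [i]

[ylybnigy]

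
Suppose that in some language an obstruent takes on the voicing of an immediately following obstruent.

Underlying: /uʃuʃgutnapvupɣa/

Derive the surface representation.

[uʃuʒgutnabvubɣa]

/ʃ/ before /g/ (voiced) → [ʒ]
/p/ before /v/ (voiced) → [b]
/p/ before /ɣ/ (voiced) → [b]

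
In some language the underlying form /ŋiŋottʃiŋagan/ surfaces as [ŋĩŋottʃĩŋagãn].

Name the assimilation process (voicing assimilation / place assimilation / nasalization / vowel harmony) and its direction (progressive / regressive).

/i/→[ĩ] /i/→[ĩ] /a/→[ã].
Each target copies a feature from the following segment, so the direction is regressive.

nasalization, regressive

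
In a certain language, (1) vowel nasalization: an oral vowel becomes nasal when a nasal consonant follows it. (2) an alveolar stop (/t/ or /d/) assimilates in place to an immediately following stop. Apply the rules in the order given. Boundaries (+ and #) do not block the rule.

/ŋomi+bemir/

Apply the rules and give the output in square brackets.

[ŋõmi+bẽmir]

Rule 1: /o/ before nasal /m/ → [õ]
Rule 1: /e/ before nasal /m/ → [ẽ]
After rule 1: ŋõmi+bẽmir
Rule 2: no segment meets the rule's conditions; no change.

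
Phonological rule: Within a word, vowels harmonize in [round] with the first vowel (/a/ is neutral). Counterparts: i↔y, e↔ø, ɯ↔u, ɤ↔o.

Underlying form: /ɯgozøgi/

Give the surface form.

/o/ harmonizes with /ɯ/ ([-round]) → [ɤ]
/ø/ harmonizes with /ɯ/ ([-round]) → [e]

[ɯgɤzegi]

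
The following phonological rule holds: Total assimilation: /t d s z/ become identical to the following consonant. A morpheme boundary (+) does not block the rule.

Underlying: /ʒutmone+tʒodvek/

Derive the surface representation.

/t/ before /m/ → [m] (total assimilation)
/t/ before /ʒ/ → [ʒ] (total assimilation)
/d/ before /v/ → [v] (total assimilation)

[ʒummone+ʒʒovvek]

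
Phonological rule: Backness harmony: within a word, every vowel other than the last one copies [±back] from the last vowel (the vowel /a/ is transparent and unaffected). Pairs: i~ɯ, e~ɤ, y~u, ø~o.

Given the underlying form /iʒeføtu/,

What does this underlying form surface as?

[ɯʒɤfotu]

/i/ harmonizes with /u/ ([+back]) → [ɯ]
/e/ harmonizes with /u/ ([+back]) → [ɤ]
/ø/ harmonizes with /u/ ([+back]) → [o]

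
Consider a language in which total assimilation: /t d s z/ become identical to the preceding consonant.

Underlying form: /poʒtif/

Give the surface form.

[poʒʒif]

/t/ after /ʒ/ → [ʒ] (total assimilation)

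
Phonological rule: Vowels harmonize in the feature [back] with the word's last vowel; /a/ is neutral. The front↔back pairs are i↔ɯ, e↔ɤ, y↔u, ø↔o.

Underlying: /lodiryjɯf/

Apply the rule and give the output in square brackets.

/i/ harmonizes with /ɯ/ ([+back]) → [ɯ]
/y/ harmonizes with /ɯ/ ([+back]) → [u]

[lodɯrujɯf]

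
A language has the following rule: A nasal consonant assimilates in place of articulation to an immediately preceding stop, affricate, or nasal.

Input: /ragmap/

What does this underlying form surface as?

[ragŋap]

/m/ after /g/ (velar) → [ŋ]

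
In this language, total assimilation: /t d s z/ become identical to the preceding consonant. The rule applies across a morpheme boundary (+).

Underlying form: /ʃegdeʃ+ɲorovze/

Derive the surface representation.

[ʃeggeʃ+ɲorovve]

/d/ after /g/ → [g] (total assimilation)
/z/ after /v/ → [v] (total assimilation)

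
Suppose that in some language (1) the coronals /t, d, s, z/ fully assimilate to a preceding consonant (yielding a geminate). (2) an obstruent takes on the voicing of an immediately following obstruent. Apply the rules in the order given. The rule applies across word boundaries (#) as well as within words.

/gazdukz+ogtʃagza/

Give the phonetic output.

Rule 1: /d/ after /z/ → [z] (total assimilation)
Rule 1: /z/ after /k/ → [k] (total assimilation)
Rule 1: /z/ after /g/ → [g] (total assimilation)
After rule 1: gazzukk+ogtʃagga
Rule 2: /g/ before /tʃ/ (voiceless) → [k]

[gazzukk+oktʃagga]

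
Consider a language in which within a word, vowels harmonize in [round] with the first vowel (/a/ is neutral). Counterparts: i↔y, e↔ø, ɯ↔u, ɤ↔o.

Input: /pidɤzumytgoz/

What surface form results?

/u/ harmonizes with /i/ ([-round]) → [ɯ]
/y/ harmonizes with /i/ ([-round]) → [i]
/o/ harmonizes with /i/ ([-round]) → [ɤ]

[pidɤzɯmitgɤz]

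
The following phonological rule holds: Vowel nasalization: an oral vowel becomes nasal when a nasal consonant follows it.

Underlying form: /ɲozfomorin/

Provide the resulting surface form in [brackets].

[ɲozfõmorĩn]

/o/ before nasal /m/ → [õ]
/i/ before nasal /n/ → [ĩ]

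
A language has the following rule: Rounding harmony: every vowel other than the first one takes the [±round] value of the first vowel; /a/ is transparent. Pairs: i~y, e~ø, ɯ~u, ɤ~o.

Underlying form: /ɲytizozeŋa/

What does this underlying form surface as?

/i/ harmonizes with /y/ ([+round]) → [y]
/e/ harmonizes with /y/ ([+round]) → [ø]

[ɲytyzozøŋa]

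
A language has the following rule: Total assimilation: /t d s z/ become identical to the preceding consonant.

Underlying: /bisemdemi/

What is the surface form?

/d/ after /m/ → [m] (total assimilation)

[bisemmemi]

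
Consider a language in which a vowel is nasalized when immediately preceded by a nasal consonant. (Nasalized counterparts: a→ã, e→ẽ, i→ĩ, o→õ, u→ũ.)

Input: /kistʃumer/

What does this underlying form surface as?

[kistʃumẽr]

/e/ after nasal /m/ → [ẽ]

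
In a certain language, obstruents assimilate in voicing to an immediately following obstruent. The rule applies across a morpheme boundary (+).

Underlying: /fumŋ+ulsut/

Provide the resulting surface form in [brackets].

[fumŋ+ulsut]

no segment meets the rule's conditions; no change.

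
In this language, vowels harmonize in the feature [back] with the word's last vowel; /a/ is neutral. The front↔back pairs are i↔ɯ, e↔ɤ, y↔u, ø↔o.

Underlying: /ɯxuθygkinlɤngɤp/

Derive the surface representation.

[ɯxuθugkɯnlɤngɤp]

/y/ harmonizes with /ɤ/ ([+back]) → [u]
/i/ harmonizes with /ɤ/ ([+back]) → [ɯ]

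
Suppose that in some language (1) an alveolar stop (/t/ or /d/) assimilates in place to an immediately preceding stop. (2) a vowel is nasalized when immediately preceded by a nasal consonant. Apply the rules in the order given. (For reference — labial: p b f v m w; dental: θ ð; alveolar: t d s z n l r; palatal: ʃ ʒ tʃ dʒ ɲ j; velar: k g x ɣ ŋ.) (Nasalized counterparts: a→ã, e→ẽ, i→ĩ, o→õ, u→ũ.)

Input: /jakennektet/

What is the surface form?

[jakennẽkket]

Rule 1: /t/ after /k/ (velar) → [k]
After rule 1: jakennekket
Rule 2: /e/ after nasal /n/ → [ẽ]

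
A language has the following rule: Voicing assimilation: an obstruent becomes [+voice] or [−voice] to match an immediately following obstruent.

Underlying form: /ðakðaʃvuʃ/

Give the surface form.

[ðagðaʒvuʃ]

/k/ before /ð/ (voiced) → [g]
/ʃ/ before /v/ (voiced) → [ʒ]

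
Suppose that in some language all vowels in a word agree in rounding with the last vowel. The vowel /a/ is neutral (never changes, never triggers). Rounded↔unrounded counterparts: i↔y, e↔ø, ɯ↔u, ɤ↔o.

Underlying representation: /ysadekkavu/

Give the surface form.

/e/ harmonizes with /u/ ([+round]) → [ø]

[ysadøkkavu]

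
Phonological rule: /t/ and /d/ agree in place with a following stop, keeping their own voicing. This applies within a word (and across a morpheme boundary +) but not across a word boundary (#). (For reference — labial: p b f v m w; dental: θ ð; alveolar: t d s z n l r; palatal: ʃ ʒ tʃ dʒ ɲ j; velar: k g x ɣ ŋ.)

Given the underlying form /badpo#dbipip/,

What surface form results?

[babpo#bbipip]

/d/ before /p/ (labial) → [b]
/d/ before /b/ (labial) → [b]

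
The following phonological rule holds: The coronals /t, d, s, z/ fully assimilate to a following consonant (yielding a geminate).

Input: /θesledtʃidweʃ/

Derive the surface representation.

[θelletʃtʃiwweʃ]

/s/ before /l/ → [l] (total assimilation)
/d/ before /tʃ/ → [tʃ] (total assimilation)
/d/ before /w/ → [w] (total assimilation)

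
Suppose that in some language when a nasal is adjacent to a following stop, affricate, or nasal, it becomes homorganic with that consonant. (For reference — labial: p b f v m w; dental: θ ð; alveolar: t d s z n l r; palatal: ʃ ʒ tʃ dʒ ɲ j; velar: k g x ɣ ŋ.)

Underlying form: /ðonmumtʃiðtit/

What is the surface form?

/n/ before /m/ (labial) → [m]
/m/ before /tʃ/ (palatal) → [ɲ]

[ðommuɲtʃiðtit]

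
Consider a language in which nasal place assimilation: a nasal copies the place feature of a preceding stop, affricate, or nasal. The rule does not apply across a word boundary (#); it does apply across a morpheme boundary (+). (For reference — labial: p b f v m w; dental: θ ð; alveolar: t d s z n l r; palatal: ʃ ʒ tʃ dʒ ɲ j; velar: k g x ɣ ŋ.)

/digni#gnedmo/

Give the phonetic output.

/n/ after /g/ (velar) → [ŋ]
/n/ after /g/ (velar) → [ŋ]
/m/ after /d/ (alveolar) → [n]

[digŋi#gŋedno]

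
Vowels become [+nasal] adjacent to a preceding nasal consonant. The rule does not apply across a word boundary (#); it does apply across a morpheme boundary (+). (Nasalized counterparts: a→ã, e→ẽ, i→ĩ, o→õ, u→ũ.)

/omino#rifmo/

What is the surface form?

[omĩnõ#rifmõ]

/i/ after nasal /m/ → [ĩ]
/o/ after nasal /n/ → [õ]
/o/ after nasal /m/ → [õ]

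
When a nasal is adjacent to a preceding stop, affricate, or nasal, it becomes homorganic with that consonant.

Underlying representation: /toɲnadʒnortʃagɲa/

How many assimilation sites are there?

/n/ after /ɲ/ (palatal) → [ɲ]
/n/ after /dʒ/ (palatal) → [ɲ]
/ɲ/ after /g/ (velar) → [ŋ]
3 segments change.

3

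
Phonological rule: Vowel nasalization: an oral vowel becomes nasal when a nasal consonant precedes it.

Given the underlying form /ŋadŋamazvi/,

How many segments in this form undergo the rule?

/a/ after nasal /ŋ/ → [ã]
/a/ after nasal /ŋ/ → [ã]
/a/ after nasal /m/ → [ã]
3 segments change.

3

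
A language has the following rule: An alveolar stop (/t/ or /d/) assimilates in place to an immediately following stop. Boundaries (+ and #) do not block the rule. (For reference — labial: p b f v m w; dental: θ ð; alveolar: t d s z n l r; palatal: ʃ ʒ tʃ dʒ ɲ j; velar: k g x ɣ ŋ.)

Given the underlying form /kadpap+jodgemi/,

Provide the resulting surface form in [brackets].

[kabpap+joggemi]

/d/ before /p/ (labial) → [b]
/d/ before /g/ (velar) → [g]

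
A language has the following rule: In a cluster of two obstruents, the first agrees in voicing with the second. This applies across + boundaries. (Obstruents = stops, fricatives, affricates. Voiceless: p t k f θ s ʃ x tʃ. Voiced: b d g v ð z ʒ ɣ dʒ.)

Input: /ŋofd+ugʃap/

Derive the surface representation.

/f/ before /d/ (voiced) → [v]
/g/ before /ʃ/ (voiceless) → [k]

[ŋovd+ukʃap]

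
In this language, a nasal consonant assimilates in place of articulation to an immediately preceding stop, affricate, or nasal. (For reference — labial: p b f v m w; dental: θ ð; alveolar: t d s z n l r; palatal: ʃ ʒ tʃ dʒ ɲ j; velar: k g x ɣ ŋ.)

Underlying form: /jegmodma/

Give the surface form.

/m/ after /g/ (velar) → [ŋ]
/m/ after /d/ (alveolar) → [n]

[jegŋodna]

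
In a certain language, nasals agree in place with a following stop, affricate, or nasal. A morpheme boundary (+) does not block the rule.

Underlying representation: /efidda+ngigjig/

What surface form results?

/n/ before /g/ (velar) → [ŋ]

[efidda+ŋgigjig]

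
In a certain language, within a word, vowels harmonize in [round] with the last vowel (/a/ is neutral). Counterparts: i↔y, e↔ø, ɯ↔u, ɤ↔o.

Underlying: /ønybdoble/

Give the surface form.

[enibdɤble]

/ø/ harmonizes with /e/ ([-round]) → [e]
/y/ harmonizes with /e/ ([-round]) → [i]
/o/ harmonizes with /e/ ([-round]) → [ɤ]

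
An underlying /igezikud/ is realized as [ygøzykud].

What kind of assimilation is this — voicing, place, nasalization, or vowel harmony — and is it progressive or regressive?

/i/→[y] /e/→[ø] /i/→[y].
Vowels agree with the last vowel, so the harmony is regressive.

vowel harmony, regressive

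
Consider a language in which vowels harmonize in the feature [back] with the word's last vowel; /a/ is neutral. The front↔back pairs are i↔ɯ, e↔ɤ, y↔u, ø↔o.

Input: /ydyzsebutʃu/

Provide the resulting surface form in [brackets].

/y/ harmonizes with /u/ ([+back]) → [u]
/y/ harmonizes with /u/ ([+back]) → [u]
/e/ harmonizes with /u/ ([+back]) → [ɤ]

[uduzsɤbutʃu]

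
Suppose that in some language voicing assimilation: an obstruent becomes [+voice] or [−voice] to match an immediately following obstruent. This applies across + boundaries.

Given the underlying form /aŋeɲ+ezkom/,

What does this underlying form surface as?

/z/ before /k/ (voiceless) → [s]

[aŋeɲ+eskom]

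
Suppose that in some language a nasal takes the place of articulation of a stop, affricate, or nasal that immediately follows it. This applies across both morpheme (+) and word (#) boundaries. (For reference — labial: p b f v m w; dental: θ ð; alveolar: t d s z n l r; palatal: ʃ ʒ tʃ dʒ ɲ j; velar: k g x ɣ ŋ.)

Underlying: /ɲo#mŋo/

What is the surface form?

[ɲo#ŋŋo]

/m/ before /ŋ/ (velar) → [ŋ]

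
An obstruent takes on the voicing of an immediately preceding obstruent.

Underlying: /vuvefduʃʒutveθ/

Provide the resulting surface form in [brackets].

/d/ after /f/ (voiceless) → [t]
/ʒ/ after /ʃ/ (voiceless) → [ʃ]
/v/ after /t/ (voiceless) → [f]

[vuveftuʃʃutfeθ]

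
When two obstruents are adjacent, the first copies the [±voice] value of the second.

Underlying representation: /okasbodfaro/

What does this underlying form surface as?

[okazbotfaro]

/s/ before /b/ (voiced) → [z]
/d/ before /f/ (voiceless) → [t]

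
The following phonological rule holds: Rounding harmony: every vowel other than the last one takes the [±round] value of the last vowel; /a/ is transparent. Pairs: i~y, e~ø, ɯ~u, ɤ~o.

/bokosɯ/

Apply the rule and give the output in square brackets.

[bɤkɤsɯ]

/o/ harmonizes with /ɯ/ ([-round]) → [ɤ]
/o/ harmonizes with /ɯ/ ([-round]) → [ɤ]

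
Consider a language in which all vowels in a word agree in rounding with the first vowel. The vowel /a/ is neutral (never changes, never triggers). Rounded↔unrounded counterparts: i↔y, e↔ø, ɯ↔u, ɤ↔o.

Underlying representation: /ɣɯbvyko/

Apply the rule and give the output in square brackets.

[ɣɯbvikɤ]

/y/ harmonizes with /ɯ/ ([-round]) → [i]
/o/ harmonizes with /ɯ/ ([-round]) → [ɤ]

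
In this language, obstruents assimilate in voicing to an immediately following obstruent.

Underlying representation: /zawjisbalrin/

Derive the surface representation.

[zawjizbalrin]

/s/ before /b/ (voiced) → [z]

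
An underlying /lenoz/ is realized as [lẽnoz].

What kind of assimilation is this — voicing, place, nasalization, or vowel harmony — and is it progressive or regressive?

nasalization, regressive

/e/→[ẽ].
Each target copies a feature from the following segment, so the direction is regressive.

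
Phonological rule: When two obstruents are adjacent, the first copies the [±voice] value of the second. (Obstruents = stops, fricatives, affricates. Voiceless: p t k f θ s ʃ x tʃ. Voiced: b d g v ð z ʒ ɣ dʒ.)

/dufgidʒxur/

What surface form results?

[duvgitʃxur]

/f/ before /g/ (voiced) → [v]
/dʒ/ before /x/ (voiceless) → [tʃ]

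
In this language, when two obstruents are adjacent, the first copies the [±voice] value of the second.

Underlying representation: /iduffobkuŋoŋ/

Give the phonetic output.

[iduffopkuŋoŋ]

/b/ before /k/ (voiceless) → [p]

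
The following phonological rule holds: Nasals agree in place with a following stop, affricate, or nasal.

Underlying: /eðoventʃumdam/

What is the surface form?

[eðoveɲtʃundam]

/n/ before /tʃ/ (palatal) → [ɲ]
/m/ before /d/ (alveolar) → [n]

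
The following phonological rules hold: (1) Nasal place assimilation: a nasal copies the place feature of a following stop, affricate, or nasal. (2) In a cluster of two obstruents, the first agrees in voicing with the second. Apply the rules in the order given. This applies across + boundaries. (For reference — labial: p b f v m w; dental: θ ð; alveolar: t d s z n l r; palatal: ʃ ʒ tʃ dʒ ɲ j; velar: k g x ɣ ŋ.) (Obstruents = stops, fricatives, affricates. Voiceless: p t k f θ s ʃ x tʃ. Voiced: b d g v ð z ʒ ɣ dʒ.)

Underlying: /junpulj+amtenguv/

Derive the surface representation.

[jumpulj+anteŋguv]

Rule 1: /n/ before /p/ (labial) → [m]
Rule 1: /m/ before /t/ (alveolar) → [n]
Rule 1: /n/ before /g/ (velar) → [ŋ]
After rule 1: jumpulj+anteŋguv
Rule 2: no segment meets the rule's conditions; no change.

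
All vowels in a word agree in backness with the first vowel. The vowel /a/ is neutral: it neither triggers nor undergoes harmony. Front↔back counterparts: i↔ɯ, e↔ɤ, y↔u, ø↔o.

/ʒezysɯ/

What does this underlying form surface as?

/ɯ/ harmonizes with /e/ ([-back]) → [i]

[ʒezysi]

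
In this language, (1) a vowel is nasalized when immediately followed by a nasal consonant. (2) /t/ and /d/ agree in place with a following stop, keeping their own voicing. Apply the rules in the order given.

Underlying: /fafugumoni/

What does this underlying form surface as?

[fafugũmõni]

Rule 1: /u/ before nasal /m/ → [ũ]
Rule 1: /o/ before nasal /n/ → [õ]
After rule 1: fafugũmõni
Rule 2: no segment meets the rule's conditions; no change.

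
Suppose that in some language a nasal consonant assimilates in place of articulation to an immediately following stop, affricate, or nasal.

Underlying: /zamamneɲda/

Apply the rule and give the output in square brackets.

/m/ before /n/ (alveolar) → [n]
/ɲ/ before /d/ (alveolar) → [n]

[zamannenda]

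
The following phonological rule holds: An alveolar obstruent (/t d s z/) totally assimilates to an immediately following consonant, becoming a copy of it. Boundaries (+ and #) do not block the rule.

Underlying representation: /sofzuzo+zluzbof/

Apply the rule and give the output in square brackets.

/z/ before /l/ → [l] (total assimilation)
/z/ before /b/ → [b] (total assimilation)

[sofzuzo+llubbof]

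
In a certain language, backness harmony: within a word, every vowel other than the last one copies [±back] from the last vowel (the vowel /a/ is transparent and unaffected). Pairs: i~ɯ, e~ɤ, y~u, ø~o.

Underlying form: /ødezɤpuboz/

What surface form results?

[odɤzɤpuboz]

/ø/ harmonizes with /o/ ([+back]) → [o]
/e/ harmonizes with /o/ ([+back]) → [ɤ]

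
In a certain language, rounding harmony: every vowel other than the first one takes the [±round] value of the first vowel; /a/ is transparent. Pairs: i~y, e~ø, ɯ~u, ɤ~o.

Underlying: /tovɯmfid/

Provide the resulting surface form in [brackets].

[tovumfyd]

/ɯ/ harmonizes with /o/ ([+round]) → [u]
/i/ harmonizes with /o/ ([+round]) → [y]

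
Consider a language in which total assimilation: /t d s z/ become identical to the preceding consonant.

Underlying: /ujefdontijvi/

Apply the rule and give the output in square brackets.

/d/ after /f/ → [f] (total assimilation)
/t/ after /n/ → [n] (total assimilation)

[ujeffonnijvi]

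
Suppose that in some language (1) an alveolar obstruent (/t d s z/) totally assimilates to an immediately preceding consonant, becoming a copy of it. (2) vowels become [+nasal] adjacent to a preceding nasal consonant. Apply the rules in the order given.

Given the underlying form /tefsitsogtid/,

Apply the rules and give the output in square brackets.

Rule 1: /s/ after /f/ → [f] (total assimilation)
Rule 1: /s/ after /t/ → [t] (total assimilation)
Rule 1: /t/ after /g/ → [g] (total assimilation)
After rule 1: teffittoggid
Rule 2: no segment meets the rule's conditions; no change.

[teffittoggid]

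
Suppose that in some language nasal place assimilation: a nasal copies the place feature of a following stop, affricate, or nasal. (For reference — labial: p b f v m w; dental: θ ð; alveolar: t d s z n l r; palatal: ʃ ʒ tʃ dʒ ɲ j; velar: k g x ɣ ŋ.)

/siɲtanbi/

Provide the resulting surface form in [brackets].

/ɲ/ before /t/ (alveolar) → [n]
/n/ before /b/ (labial) → [m]

[sintambi]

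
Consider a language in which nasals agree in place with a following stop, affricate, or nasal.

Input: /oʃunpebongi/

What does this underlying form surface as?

/n/ before /p/ (labial) → [m]
/n/ before /g/ (velar) → [ŋ]

[oʃumpeboŋgi]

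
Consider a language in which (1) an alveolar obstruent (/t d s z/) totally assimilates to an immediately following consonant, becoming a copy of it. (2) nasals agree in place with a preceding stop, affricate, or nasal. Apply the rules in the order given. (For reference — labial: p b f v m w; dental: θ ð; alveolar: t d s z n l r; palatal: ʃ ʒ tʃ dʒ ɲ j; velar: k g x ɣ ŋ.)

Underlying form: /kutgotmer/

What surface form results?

Rule 1: /t/ before /g/ → [g] (total assimilation)
Rule 1: /t/ before /m/ → [m] (total assimilation)
After rule 1: kuggommer
Rule 2: no segment meets the rule's conditions; no change.

[kuggommer]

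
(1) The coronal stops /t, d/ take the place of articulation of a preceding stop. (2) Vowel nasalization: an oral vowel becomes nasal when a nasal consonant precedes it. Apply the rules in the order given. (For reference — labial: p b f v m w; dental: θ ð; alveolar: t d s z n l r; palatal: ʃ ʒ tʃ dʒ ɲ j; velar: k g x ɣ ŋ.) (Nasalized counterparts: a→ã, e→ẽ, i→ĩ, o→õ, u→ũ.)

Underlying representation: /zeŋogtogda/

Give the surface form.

Rule 1: /t/ after /g/ (velar) → [k]
Rule 1: /d/ after /g/ (velar) → [g]
After rule 1: zeŋogkogga
Rule 2: /o/ after nasal /ŋ/ → [õ]

[zeŋõgkogga]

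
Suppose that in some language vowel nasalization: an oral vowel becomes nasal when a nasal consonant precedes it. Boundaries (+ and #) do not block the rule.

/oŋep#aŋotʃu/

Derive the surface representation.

/e/ after nasal /ŋ/ → [ẽ]
/o/ after nasal /ŋ/ → [õ]

[oŋẽp#aŋõtʃu]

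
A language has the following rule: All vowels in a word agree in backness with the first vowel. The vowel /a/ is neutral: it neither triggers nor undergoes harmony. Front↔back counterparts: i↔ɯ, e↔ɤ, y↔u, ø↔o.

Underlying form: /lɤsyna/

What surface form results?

[lɤsuna]

/y/ harmonizes with /ɤ/ ([+back]) → [u]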